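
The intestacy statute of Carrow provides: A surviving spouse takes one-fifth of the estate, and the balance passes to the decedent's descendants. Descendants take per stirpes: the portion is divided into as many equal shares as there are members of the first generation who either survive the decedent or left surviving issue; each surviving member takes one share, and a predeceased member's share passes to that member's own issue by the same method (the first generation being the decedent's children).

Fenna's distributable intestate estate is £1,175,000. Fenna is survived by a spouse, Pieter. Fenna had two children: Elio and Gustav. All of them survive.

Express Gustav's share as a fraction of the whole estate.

Pieter takes one-fifth of £1,175,000 = £235,000. The remaining £940,000 passes to the descendants.
The descendants' portion (£940,000) is divided into 2 shares of £470,000: Elio and Gustav each take £470,000.

Gustav receives 2/5 of the estate.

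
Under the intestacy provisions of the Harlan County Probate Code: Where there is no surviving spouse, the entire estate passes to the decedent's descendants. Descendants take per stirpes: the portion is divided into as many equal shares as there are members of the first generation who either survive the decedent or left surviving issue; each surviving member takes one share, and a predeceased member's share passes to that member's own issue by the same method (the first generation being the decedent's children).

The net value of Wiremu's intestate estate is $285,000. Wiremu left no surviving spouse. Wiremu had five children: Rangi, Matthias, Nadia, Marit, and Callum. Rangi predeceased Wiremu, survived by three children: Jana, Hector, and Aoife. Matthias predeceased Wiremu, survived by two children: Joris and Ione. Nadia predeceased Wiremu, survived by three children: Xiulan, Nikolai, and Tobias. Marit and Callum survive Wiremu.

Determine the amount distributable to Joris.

Joris receives $28,500.

The entire $285,000 passes to the descendants.
That amount ($285,000) is divided into 5 shares of $57,000: Marit and Callum each take $57,000; Rangi's $57,000 share passes to Rangi's issue; Matthias's $57,000 share passes to Matthias's issue; Nadia's $57,000 share passes to Nadia's issue.
Rangi's share ($57,000) is divided into 3 shares of $19,000: Jana, Hector, and Aoife each take $19,000.
Matthias's share ($57,000) is divided into 2 shares of $28,500: Joris and Ione each take $28,500.
Nadia's share ($57,000) is divided into 3 shares of $19,000: Xiulan, Nikolai, and Tobias each take $19,000.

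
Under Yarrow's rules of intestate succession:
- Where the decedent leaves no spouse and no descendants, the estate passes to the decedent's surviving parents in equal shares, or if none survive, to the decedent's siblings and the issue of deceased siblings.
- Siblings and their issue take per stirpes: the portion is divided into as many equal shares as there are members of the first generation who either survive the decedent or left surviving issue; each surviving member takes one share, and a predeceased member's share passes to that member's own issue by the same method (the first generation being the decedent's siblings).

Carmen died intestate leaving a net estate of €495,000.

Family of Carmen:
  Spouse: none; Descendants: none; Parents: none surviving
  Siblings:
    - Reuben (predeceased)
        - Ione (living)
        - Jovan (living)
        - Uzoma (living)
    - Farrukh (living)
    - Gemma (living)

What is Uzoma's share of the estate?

Uzoma receives €55,000.

The entire €495,000 passes to the siblings and their issue.
That amount (€495,000) is divided into 3 shares of €165,000: Farrukh and Gemma each take €165,000; Reuben's €165,000 share passes to Reuben's issue.
Reuben's share (€165,000) is divided into 3 shares of €55,000: Ione, Jovan, and Uzoma each take €55,000.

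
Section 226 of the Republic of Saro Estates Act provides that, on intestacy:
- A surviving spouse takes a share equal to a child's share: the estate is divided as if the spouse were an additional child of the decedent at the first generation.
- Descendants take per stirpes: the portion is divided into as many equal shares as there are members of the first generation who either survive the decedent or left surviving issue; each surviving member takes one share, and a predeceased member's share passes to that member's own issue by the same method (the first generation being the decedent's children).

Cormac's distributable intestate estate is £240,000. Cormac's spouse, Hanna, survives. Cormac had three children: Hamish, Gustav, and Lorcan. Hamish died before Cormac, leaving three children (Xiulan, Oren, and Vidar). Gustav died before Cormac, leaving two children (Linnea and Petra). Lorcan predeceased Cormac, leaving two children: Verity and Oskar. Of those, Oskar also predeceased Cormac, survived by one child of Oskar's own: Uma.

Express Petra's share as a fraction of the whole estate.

The spouse counts as an additional share at the children's level, so there are 4 primary shares of £60,000. Hanna takes one such share (£60,000).
The children's combined portion (£180,000) is divided into 3 shares of £60,000: Hamish's £60,000 share passes to Hamish's issue; Gustav's £60,000 share passes to Gustav's issue; Lorcan's £60,000 share passes to Lorcan's issue.
Hamish's share (£60,000) is divided into 3 shares of £20,000: Xiulan, Oren, and Vidar each take £20,000.
Gustav's share (£60,000) is divided into 2 shares of £30,000: Linnea and Petra each take £30,000.
Lorcan's share (£60,000) is divided into 2 shares of £30,000: Verity takes £30,000; Oskar's £30,000 share passes to Oskar's issue.
Oskar's share (£30,000) passes entirely to Uma.

Petra receives 1/8 of the estate.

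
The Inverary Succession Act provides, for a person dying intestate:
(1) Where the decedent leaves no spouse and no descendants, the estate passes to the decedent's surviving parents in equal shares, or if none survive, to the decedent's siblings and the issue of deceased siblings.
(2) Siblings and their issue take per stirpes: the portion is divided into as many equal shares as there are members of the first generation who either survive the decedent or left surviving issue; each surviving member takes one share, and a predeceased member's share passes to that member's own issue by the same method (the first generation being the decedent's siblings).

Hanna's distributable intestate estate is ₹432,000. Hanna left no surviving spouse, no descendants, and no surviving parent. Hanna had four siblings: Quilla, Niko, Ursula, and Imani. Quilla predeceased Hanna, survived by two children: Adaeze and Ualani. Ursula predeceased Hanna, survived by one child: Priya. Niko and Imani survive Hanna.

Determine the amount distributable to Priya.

Priya receives ₹108,000.

The entire ₹432,000 passes to the siblings and their issue.
That amount (₹432,000) is divided into 4 shares of ₹108,000: Niko and Imani each take ₹108,000; Quilla's ₹108,000 share passes to Quilla's issue; Ursula's ₹108,000 share passes to Ursula's issue.
Quilla's share (₹108,000) is divided into 2 shares of ₹54,000: Adaeze and Ualani each take ₹54,000.
Ursula's share (₹108,000) passes entirely to Priya.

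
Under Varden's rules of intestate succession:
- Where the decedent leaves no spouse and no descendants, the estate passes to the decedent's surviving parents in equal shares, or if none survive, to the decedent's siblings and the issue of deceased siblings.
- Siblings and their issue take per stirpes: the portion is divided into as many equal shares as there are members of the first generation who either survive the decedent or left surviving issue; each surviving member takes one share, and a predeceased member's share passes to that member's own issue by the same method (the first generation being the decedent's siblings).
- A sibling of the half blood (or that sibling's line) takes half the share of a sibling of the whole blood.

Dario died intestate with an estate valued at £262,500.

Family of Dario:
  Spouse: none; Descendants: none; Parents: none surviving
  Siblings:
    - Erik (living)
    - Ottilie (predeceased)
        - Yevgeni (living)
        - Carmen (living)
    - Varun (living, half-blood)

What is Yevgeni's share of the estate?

The entire £262,500 passes to the siblings and their issue.
Counting each half-blood sibling's line as half a unit, there are 5/2 units in £262,500, so one unit is £105,000. Whole-blood lines (Erik and Ottilie) take £105,000 each; half-blood lines (Varun) take £52,500 each.
Ottilie's share (£105,000) is divided into 2 shares of £52,500: Yevgeni and Carmen each take £52,500.

Yevgeni receives £52,500.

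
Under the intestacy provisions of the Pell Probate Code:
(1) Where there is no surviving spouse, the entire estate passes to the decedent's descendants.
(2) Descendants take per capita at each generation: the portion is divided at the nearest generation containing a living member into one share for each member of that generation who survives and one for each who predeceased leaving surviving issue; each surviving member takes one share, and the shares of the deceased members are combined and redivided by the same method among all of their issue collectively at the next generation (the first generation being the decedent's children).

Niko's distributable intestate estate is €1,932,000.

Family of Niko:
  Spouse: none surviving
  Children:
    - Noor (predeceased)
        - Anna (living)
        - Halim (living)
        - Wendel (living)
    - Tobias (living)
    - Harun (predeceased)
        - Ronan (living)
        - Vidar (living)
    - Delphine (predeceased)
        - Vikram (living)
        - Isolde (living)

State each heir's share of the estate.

The entire €1,932,000 passes to the descendants.
That amount (€1,932,000) is divided at the children's generation into 4 shares of €483,000. Tobias takes €483,000. The 3 shares of the deceased (Noor, Harun, and Delphine) are combined into a pool of €1,449,000.
That pool (€1,449,000) is divided at the grandchildren's generation equally among Anna, Halim, Wendel, Ronan, Vidar, Vikram, and Isolde: €207,000 each.

Anna: €207,000; Halim: €207,000; Wendel: €207,000; Tobias: €483,000; Ronan: €207,000; Vidar: €207,000; Vikram: €207,000; Isolde: €207,000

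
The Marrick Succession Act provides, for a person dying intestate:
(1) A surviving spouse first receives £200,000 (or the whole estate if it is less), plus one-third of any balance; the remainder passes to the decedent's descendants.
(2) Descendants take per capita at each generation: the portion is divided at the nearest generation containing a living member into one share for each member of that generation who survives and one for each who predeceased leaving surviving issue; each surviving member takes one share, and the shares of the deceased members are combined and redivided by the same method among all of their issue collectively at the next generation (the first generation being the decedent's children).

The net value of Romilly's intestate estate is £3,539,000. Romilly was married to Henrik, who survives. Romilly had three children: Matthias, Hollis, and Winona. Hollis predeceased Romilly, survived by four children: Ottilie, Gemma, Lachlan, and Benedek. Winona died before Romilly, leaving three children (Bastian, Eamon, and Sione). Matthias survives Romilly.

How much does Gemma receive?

Henrik first takes £200,000, leaving a balance of £3,339,000. Henrik then takes one-third of the balance (£1,113,000), for a total of £1,313,000. The remaining £2,226,000 passes to the descendants.
The descendants' portion (£2,226,000) is divided at the children's generation into 3 shares of £742,000. Matthias takes £742,000. The 2 shares of the deceased (Hollis and Winona) are combined into a pool of £1,484,000.
That pool (£1,484,000) is divided at the grandchildren's generation equally among Ottilie, Gemma, Lachlan, Benedek, Bastian, Eamon, and Sione: £212,000 each.

Gemma receives £212,000.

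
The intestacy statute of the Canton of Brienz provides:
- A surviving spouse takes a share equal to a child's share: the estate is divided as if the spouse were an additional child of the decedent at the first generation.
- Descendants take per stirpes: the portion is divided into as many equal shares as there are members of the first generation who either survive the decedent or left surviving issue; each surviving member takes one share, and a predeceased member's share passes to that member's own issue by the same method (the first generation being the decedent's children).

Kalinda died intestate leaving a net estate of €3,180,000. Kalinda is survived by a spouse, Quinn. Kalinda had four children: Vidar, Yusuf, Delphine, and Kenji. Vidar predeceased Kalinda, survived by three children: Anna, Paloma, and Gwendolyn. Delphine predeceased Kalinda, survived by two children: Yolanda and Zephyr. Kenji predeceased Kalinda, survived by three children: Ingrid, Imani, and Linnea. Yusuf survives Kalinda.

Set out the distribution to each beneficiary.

Quinn: €636,000; Anna: €212,000; Paloma: €212,000; Gwendolyn: €212,000; Yusuf: €636,000; Yolanda: €318,000; Zephyr: €318,000; Ingrid: €212,000; Imani: €212,000; Linnea: €212,000

The spouse counts as an additional share at the children's level, so there are 5 primary shares of €636,000. Quinn takes one such share (€636,000).
The children's combined portion (€2,544,000) is divided into 4 shares of €636,000: Yusuf takes €636,000; Vidar's €636,000 share passes to Vidar's issue; Delphine's €636,000 share passes to Delphine's issue; Kenji's €636,000 share passes to Kenji's issue.
Vidar's share (€636,000) is divided into 3 shares of €212,000: Anna, Paloma, and Gwendolyn each take €212,000.
Delphine's share (€636,000) is divided into 2 shares of €318,000: Yolanda and Zephyr each take €318,000.
Kenji's share (€636,000) is divided into 3 shares of €212,000: Ingrid, Imani, and Linnea each take €212,000.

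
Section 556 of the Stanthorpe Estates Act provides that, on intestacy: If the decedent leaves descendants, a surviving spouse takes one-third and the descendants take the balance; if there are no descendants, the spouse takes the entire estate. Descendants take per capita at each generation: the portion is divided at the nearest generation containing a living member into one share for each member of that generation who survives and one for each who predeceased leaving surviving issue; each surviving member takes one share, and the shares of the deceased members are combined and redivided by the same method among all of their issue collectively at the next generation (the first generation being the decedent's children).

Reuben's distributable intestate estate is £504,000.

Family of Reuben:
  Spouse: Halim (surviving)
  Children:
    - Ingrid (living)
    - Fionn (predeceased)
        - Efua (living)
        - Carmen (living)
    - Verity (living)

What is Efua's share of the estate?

Efua receives £56,000.

Halim takes one-third of £504,000 = £168,000. The remaining £336,000 passes to the descendants.
The descendants' portion (£336,000) is divided at the children's generation into 3 shares of £112,000. Ingrid and Verity each take £112,000. The remaining share for the deceased Fionn (£112,000) is carried to the next generation.
That pool (£112,000) is divided at the grandchildren's generation equally among Efua and Carmen: £56,000 each.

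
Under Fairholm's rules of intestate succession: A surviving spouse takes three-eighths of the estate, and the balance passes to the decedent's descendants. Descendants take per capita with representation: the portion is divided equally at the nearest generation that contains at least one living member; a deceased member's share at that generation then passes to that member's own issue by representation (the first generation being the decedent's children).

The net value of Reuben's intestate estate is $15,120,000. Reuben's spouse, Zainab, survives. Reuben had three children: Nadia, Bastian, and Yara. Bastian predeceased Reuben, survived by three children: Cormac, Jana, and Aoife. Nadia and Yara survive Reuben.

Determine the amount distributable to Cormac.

Cormac receives $1,050,000.

Zainab takes three-eighths of $15,120,000 = $5,670,000. The remaining $9,450,000 passes to the descendants.
The descendants' portion ($9,450,000) is divided into 3 shares of $3,150,000: Nadia and Yara each take $3,150,000; Bastian's $3,150,000 share passes to Bastian's issue.
Bastian's share ($3,150,000) is divided into 3 shares of $1,050,000: Cormac, Jana, and Aoife each take $1,050,000.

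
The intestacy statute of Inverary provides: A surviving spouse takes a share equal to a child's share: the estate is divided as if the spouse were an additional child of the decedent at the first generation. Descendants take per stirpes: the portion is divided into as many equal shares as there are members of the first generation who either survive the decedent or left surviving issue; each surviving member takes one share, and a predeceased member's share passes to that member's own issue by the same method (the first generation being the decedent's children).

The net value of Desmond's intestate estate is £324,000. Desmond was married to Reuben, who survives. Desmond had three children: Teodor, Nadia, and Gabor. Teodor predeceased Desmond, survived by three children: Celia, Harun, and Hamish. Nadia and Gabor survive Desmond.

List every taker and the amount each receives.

The spouse counts as an additional share at the children's level, so there are 4 primary shares of £81,000. Reuben takes one such share (£81,000).
The children's combined portion (£243,000) is divided into 3 shares of £81,000: Nadia and Gabor each take £81,000; Teodor's £81,000 share passes to Teodor's issue.
Teodor's share (£81,000) is divided into 3 shares of £27,000: Celia, Harun, and Hamish each take £27,000.

Reuben: £81,000; Celia: £27,000; Harun: £27,000; Hamish: £27,000; Nadia: £81,000; Gabor: £81,000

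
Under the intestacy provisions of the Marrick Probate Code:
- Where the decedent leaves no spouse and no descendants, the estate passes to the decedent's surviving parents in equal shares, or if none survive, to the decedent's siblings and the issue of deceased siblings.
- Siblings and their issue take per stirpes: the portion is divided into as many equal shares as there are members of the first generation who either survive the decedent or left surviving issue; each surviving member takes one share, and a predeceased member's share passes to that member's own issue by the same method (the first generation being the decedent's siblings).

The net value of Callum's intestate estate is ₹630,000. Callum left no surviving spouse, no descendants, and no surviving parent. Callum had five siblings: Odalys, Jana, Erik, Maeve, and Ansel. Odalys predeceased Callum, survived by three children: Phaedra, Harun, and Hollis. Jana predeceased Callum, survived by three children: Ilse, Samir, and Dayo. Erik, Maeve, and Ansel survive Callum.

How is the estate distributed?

The entire ₹630,000 passes to the siblings and their issue.
That amount (₹630,000) is divided into 5 shares of ₹126,000: Erik, Maeve, and Ansel each take ₹126,000; Odalys's ₹126,000 share passes to Odalys's issue; Jana's ₹126,000 share passes to Jana's issue.
Odalys's share (₹126,000) is divided into 3 shares of ₹42,000: Phaedra, Harun, and Hollis each take ₹42,000.
Jana's share (₹126,000) is divided into 3 shares of ₹42,000: Ilse, Samir, and Dayo each take ₹42,000.

Phaedra: ₹42,000; Harun: ₹42,000; Hollis: ₹42,000; Ilse: ₹42,000; Samir: ₹42,000; Dayo: ₹42,000; Erik: ₹126,000; Maeve: ₹126,000; Ansel: ₹126,000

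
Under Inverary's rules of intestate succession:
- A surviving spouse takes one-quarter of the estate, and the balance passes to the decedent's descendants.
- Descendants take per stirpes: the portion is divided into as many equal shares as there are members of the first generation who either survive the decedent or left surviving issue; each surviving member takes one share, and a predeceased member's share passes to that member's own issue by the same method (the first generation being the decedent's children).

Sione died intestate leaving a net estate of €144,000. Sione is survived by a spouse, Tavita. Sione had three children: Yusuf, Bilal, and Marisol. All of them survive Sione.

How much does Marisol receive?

Tavita takes one-quarter of €144,000 = €36,000. The remaining €108,000 passes to the descendants.
The descendants' portion (€108,000) is divided into 3 shares of €36,000: Yusuf, Bilal, and Marisol each take €36,000.

Marisol receives €36,000.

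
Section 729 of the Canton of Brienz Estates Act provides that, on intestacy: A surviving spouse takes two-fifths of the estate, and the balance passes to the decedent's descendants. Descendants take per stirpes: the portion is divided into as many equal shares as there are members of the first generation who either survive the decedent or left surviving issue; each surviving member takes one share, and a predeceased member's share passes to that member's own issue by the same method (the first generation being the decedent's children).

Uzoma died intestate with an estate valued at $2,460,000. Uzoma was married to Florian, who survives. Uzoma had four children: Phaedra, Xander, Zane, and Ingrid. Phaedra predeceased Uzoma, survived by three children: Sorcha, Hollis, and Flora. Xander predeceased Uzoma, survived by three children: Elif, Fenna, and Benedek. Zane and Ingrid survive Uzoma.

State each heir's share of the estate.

Florian takes two-fifths of $2,460,000 = $984,000. The remaining $1,476,000 passes to the descendants.
The descendants' portion ($1,476,000) is divided into 4 shares of $369,000: Zane and Ingrid each take $369,000; Phaedra's $369,000 share passes to Phaedra's issue; Xander's $369,000 share passes to Xander's issue.
Phaedra's share ($369,000) is divided into 3 shares of $123,000: Sorcha, Hollis, and Flora each take $123,000.
Xander's share ($369,000) is divided into 3 shares of $123,000: Elif, Fenna, and Benedek each take $123,000.

Florian: $984,000; Sorcha: $123,000; Hollis: $123,000; Flora: $123,000; Elif: $123,000; Fenna: $123,000; Benedek: $123,000; Zane: $369,000; Ingrid: $369,000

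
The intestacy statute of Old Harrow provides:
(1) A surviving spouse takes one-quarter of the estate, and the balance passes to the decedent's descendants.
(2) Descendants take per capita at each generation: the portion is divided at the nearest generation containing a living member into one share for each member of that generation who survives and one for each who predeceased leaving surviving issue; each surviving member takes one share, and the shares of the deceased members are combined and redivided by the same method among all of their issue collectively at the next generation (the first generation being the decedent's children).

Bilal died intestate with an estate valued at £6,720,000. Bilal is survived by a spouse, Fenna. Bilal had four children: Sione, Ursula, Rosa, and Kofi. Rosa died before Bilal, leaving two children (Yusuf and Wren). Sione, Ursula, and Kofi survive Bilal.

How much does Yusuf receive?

Fenna takes one-quarter of £6,720,000 = £1,680,000. The remaining £5,040,000 passes to the descendants.
The descendants' portion (£5,040,000) is divided at the children's generation into 4 shares of £1,260,000. Sione, Ursula, and Kofi each take £1,260,000. The remaining share for the deceased Rosa (£1,260,000) is carried to the next generation.
That pool (£1,260,000) is divided at the grandchildren's generation equally among Yusuf and Wren: £630,000 each.

Yusuf receives £630,000.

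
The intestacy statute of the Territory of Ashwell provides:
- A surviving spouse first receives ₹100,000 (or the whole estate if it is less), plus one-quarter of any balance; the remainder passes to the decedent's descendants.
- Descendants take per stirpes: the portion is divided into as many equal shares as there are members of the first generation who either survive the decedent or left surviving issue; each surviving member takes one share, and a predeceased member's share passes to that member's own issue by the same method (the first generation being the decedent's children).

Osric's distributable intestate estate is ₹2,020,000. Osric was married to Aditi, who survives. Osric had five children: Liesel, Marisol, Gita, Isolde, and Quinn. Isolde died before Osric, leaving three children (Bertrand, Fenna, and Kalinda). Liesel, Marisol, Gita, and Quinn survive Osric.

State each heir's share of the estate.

Aditi: ₹580,000; Liesel: ₹288,000; Marisol: ₹288,000; Gita: ₹288,000; Bertrand: ₹96,000; Fenna: ₹96,000; Kalinda: ₹96,000; Quinn: ₹288,000

Aditi first takes ₹100,000, leaving a balance of ₹1,920,000. Aditi then takes one-quarter of the balance (₹480,000), for a total of ₹580,000. The remaining ₹1,440,000 passes to the descendants.
The descendants' portion (₹1,440,000) is divided into 5 shares of ₹288,000: Liesel, Marisol, Gita, and Quinn each take ₹288,000; Isolde's ₹288,000 share passes to Isolde's issue.
Isolde's share (₹288,000) is divided into 3 shares of ₹96,000: Bertrand, Fenna, and Kalinda each take ₹96,000.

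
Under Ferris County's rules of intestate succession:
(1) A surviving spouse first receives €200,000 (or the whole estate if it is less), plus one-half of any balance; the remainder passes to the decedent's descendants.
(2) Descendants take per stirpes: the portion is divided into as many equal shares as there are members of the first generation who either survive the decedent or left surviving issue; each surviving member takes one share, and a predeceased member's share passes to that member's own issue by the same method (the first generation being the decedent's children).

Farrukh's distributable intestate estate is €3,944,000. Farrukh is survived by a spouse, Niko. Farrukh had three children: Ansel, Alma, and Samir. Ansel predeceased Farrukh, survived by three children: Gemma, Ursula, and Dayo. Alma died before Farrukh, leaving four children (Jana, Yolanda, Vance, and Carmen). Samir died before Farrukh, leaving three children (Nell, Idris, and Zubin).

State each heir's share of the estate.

Niko: €2,072,000; Gemma: €208,000; Ursula: €208,000; Dayo: €208,000; Jana: €156,000; Yolanda: €156,000; Vance: €156,000; Carmen: €156,000; Nell: €208,000; Idris: €208,000; Zubin: €208,000

Niko first takes €200,000, leaving a balance of €3,744,000. Niko then takes one-half of the balance (€1,872,000), for a total of €2,072,000. The remaining €1,872,000 passes to the descendants.
The descendants' portion (€1,872,000) is divided into 3 shares of €624,000: Ansel's €624,000 share passes to Ansel's issue; Alma's €624,000 share passes to Alma's issue; Samir's €624,000 share passes to Samir's issue.
Ansel's share (€624,000) is divided into 3 shares of €208,000: Gemma, Ursula, and Dayo each take €208,000.
Alma's share (€624,000) is divided into 4 shares of €156,000: Jana, Yolanda, Vance, and Carmen each take €156,000.
Samir's share (€624,000) is divided into 3 shares of €208,000: Nell, Idris, and Zubin each take €208,000.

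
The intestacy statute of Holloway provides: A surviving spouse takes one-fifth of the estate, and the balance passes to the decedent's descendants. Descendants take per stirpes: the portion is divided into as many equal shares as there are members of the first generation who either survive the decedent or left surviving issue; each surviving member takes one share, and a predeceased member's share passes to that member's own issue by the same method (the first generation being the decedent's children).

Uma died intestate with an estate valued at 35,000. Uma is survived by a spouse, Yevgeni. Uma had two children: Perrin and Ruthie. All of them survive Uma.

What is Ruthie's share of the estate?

Yevgeni takes one-fifth of 35,000 = 7,000. The remaining 28,000 passes to the descendants.
The descendants' portion (28,000) is divided into 2 shares of 14,000: Perrin and Ruthie each take 14,000.

Ruthie receives 14,000.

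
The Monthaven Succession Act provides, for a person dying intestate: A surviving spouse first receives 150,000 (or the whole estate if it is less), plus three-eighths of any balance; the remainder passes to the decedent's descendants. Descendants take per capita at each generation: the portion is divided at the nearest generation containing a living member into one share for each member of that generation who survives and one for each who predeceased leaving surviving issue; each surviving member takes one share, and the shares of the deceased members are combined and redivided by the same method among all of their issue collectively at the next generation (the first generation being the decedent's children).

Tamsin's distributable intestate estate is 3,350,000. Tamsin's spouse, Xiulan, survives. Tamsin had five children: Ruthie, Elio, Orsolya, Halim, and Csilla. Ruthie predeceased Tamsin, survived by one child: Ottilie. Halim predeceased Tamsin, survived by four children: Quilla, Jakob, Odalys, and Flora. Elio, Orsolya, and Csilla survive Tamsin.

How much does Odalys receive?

Odalys receives 160,000.

Xiulan first takes 150,000, leaving a balance of 3,200,000. Xiulan then takes three-eighths of the balance (1,200,000), for a total of 1,350,000. The remaining 2,000,000 passes to the descendants.
The descendants' portion (2,000,000) is divided at the children's generation into 5 shares of 400,000. Elio, Orsolya, and Csilla each take 400,000. The 2 shares of the deceased (Ruthie and Halim) are combined into a pool of 800,000.
That pool (800,000) is divided at the grandchildren's generation equally among Ottilie, Quilla, Jakob, Odalys, and Flora: 160,000 each.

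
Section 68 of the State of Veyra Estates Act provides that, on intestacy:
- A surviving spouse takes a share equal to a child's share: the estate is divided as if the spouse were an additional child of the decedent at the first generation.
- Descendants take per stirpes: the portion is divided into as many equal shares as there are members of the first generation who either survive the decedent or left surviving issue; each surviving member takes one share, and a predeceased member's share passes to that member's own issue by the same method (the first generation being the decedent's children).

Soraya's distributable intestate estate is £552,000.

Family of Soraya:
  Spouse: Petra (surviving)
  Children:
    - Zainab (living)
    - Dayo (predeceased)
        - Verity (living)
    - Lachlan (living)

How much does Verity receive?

Verity receives £138,000.

The spouse counts as an additional share at the children's level, so there are 4 primary shares of £138,000. Petra takes one such share (£138,000).
The children's combined portion (£414,000) is divided into 3 shares of £138,000: Zainab and Lachlan each take £138,000; Dayo's £138,000 share passes to Dayo's issue.
Dayo's share (£138,000) passes entirely to Verity.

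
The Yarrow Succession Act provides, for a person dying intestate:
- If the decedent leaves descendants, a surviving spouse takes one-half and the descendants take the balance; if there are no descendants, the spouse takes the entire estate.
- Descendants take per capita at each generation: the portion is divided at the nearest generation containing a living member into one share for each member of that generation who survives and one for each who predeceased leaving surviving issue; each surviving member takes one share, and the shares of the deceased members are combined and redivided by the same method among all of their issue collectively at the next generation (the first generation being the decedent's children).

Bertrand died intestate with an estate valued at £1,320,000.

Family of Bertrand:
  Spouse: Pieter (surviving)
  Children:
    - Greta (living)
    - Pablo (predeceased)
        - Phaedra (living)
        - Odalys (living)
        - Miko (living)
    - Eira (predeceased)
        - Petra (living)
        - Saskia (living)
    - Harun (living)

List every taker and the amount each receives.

Pieter: £660,000; Greta: £165,000; Phaedra: £66,000; Odalys: £66,000; Miko: £66,000; Petra: £66,000; Saskia: £66,000; Harun: £165,000

Pieter takes one-half of £1,320,000 = £660,000. The remaining £660,000 passes to the descendants.
The descendants' portion (£660,000) is divided at the children's generation into 4 shares of £165,000. Greta and Harun each take £165,000. The 2 shares of the deceased (Pablo and Eira) are combined into a pool of £330,000.
That pool (£330,000) is divided at the grandchildren's generation equally among Phaedra, Odalys, Miko, Petra, and Saskia: £66,000 each.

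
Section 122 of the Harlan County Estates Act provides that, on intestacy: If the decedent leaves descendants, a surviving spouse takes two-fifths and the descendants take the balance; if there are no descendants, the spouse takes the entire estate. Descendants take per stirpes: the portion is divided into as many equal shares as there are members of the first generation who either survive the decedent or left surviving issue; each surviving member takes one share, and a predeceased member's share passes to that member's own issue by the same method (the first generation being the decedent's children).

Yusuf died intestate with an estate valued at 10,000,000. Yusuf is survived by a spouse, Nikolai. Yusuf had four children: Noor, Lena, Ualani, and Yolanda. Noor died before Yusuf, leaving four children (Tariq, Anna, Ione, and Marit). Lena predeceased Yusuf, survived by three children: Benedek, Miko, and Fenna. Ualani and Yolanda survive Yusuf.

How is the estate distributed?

Nikolai takes two-fifths of 10,000,000 = 4,000,000. The remaining 6,000,000 passes to the descendants.
The descendants' portion (6,000,000) is divided into 4 shares of 1,500,000: Ualani and Yolanda each take 1,500,000; Noor's 1,500,000 share passes to Noor's issue; Lena's 1,500,000 share passes to Lena's issue.
Noor's share (1,500,000) is divided into 4 shares of 375,000: Tariq, Anna, Ione, and Marit each take 375,000.
Lena's share (1,500,000) is divided into 3 shares of 500,000: Benedek, Miko, and Fenna each take 500,000.

Nikolai: 4,000,000; Tariq: 375,000; Anna: 375,000; Ione: 375,000; Marit: 375,000; Benedek: 500,000; Miko: 500,000; Fenna: 500,000; Ualani: 1,500,000; Yolanda: 1,500,000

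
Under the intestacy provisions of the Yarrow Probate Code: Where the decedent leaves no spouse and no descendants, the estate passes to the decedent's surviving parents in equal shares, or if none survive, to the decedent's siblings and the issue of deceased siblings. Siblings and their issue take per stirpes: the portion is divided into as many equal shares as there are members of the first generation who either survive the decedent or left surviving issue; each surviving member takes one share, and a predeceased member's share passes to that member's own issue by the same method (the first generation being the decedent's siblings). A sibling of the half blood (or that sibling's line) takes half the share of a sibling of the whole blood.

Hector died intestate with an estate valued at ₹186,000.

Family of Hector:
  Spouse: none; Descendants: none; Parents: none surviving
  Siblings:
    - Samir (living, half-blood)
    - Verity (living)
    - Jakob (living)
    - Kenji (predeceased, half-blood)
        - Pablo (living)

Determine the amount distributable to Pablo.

The entire ₹186,000 passes to the siblings and their issue.
Counting each half-blood sibling's line as half a unit, there are 3 units in ₹186,000, so one unit is ₹62,000. Whole-blood lines (Verity and Jakob) take ₹62,000 each; half-blood lines (Samir and Kenji) take ₹31,000 each.
Kenji's share (₹31,000) passes entirely to Pablo.

Pablo receives ₹31,000.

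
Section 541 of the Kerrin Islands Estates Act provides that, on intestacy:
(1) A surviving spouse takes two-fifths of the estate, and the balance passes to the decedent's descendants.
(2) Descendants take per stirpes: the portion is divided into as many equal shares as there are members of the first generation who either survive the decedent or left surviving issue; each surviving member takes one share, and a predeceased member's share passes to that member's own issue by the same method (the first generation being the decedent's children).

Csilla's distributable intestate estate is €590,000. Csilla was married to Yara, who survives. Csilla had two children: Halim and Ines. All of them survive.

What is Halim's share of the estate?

Yara takes two-fifths of €590,000 = €236,000. The remaining €354,000 passes to the descendants.
The descendants' portion (€354,000) is divided into 2 shares of €177,000: Halim and Ines each take €177,000.

Halim receives €177,000.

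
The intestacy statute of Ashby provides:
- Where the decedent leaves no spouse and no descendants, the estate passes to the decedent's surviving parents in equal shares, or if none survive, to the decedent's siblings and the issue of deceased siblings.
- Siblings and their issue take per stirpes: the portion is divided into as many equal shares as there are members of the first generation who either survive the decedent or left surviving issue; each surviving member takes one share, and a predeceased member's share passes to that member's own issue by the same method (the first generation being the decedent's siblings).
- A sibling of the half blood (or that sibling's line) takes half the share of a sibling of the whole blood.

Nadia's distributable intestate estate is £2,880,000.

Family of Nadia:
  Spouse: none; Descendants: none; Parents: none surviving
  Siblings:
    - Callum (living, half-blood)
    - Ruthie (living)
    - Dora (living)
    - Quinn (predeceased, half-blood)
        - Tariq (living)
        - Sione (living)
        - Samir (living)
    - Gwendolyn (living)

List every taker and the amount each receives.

Callum: £360,000; Ruthie: £720,000; Dora: £720,000; Tariq: £120,000; Sione: £120,000; Samir: £120,000; Gwendolyn: £720,000

The entire £2,880,000 passes to the siblings and their issue.
Counting each half-blood sibling's line as half a unit, there are 4 units in £2,880,000, so one unit is £720,000. Whole-blood lines (Ruthie, Dora, and Gwendolyn) take £720,000 each; half-blood lines (Callum and Quinn) take £360,000 each.
Quinn's share (£360,000) is divided into 3 shares of £120,000: Tariq, Sione, and Samir each take £120,000.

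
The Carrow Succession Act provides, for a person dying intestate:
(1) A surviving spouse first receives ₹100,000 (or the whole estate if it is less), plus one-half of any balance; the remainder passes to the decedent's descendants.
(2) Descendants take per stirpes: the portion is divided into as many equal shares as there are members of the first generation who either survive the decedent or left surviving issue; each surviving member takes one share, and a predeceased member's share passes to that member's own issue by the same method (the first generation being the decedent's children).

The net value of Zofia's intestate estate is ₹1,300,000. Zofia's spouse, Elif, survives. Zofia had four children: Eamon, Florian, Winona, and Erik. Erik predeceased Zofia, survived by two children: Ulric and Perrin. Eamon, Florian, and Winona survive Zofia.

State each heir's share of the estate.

Elif: ₹700,000; Eamon: ₹150,000; Florian: ₹150,000; Winona: ₹150,000; Ulric: ₹75,000; Perrin: ₹75,000

Elif first takes ₹100,000, leaving a balance of ₹1,200,000. Elif then takes one-half of the balance (₹600,000), for a total of ₹700,000. The remaining ₹600,000 passes to the descendants.
The descendants' portion (₹600,000) is divided into 4 shares of ₹150,000: Eamon, Florian, and Winona each take ₹150,000; Erik's ₹150,000 share passes to Erik's issue.
Erik's share (₹150,000) is divided into 2 shares of ₹75,000: Ulric and Perrin each take ₹75,000.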